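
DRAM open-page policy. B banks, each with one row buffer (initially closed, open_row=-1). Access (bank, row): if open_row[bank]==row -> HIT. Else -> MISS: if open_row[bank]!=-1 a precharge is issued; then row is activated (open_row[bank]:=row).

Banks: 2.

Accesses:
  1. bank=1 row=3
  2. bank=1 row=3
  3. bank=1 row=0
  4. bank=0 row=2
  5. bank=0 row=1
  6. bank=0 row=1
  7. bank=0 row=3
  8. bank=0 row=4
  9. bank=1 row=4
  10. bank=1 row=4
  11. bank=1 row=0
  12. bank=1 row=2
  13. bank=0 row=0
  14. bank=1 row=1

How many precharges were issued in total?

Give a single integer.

Answer: 9

Derivation:
Acc 1: bank1 row3 -> MISS (open row3); precharges=0
Acc 2: bank1 row3 -> HIT
Acc 3: bank1 row0 -> MISS (open row0); precharges=1
Acc 4: bank0 row2 -> MISS (open row2); precharges=1
Acc 5: bank0 row1 -> MISS (open row1); precharges=2
Acc 6: bank0 row1 -> HIT
Acc 7: bank0 row3 -> MISS (open row3); precharges=3
Acc 8: bank0 row4 -> MISS (open row4); precharges=4
Acc 9: bank1 row4 -> MISS (open row4); precharges=5
Acc 10: bank1 row4 -> HIT
Acc 11: bank1 row0 -> MISS (open row0); precharges=6
Acc 12: bank1 row2 -> MISS (open row2); precharges=7
Acc 13: bank0 row0 -> MISS (open row0); precharges=8
Acc 14: bank1 row1 -> MISS (open row1); precharges=9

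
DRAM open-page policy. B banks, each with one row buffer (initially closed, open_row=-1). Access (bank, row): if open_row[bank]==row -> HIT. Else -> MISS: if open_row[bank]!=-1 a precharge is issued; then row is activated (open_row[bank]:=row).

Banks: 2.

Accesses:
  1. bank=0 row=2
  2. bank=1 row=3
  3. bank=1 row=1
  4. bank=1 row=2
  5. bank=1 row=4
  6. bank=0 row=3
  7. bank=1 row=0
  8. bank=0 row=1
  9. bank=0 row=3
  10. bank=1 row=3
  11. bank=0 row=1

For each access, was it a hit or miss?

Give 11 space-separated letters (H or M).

Answer: M M M M M M M M M M M

Derivation:
Acc 1: bank0 row2 -> MISS (open row2); precharges=0
Acc 2: bank1 row3 -> MISS (open row3); precharges=0
Acc 3: bank1 row1 -> MISS (open row1); precharges=1
Acc 4: bank1 row2 -> MISS (open row2); precharges=2
Acc 5: bank1 row4 -> MISS (open row4); precharges=3
Acc 6: bank0 row3 -> MISS (open row3); precharges=4
Acc 7: bank1 row0 -> MISS (open row0); precharges=5
Acc 8: bank0 row1 -> MISS (open row1); precharges=6
Acc 9: bank0 row3 -> MISS (open row3); precharges=7
Acc 10: bank1 row3 -> MISS (open row3); precharges=8
Acc 11: bank0 row1 -> MISS (open row1); precharges=9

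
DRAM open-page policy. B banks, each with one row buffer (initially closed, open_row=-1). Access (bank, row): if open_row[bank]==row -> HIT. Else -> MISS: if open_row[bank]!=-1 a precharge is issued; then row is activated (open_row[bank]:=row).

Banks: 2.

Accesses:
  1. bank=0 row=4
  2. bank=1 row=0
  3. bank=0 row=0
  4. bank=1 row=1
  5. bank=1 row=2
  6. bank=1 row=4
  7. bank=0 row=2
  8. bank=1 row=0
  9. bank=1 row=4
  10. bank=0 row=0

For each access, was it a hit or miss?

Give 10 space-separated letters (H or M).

Answer: M M M M M M M M M M

Derivation:
Acc 1: bank0 row4 -> MISS (open row4); precharges=0
Acc 2: bank1 row0 -> MISS (open row0); precharges=0
Acc 3: bank0 row0 -> MISS (open row0); precharges=1
Acc 4: bank1 row1 -> MISS (open row1); precharges=2
Acc 5: bank1 row2 -> MISS (open row2); precharges=3
Acc 6: bank1 row4 -> MISS (open row4); precharges=4
Acc 7: bank0 row2 -> MISS (open row2); precharges=5
Acc 8: bank1 row0 -> MISS (open row0); precharges=6
Acc 9: bank1 row4 -> MISS (open row4); precharges=7
Acc 10: bank0 row0 -> MISS (open row0); precharges=8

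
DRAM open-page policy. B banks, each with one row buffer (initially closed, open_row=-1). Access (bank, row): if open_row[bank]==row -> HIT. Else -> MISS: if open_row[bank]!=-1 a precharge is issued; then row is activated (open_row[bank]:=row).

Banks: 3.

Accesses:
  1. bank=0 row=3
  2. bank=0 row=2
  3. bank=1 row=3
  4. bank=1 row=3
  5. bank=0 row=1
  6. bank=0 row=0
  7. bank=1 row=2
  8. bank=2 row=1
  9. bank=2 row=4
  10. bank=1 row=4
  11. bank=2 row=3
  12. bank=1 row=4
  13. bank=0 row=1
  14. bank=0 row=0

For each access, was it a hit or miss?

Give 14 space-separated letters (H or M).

Acc 1: bank0 row3 -> MISS (open row3); precharges=0
Acc 2: bank0 row2 -> MISS (open row2); precharges=1
Acc 3: bank1 row3 -> MISS (open row3); precharges=1
Acc 4: bank1 row3 -> HIT
Acc 5: bank0 row1 -> MISS (open row1); precharges=2
Acc 6: bank0 row0 -> MISS (open row0); precharges=3
Acc 7: bank1 row2 -> MISS (open row2); precharges=4
Acc 8: bank2 row1 -> MISS (open row1); precharges=4
Acc 9: bank2 row4 -> MISS (open row4); precharges=5
Acc 10: bank1 row4 -> MISS (open row4); precharges=6
Acc 11: bank2 row3 -> MISS (open row3); precharges=7
Acc 12: bank1 row4 -> HIT
Acc 13: bank0 row1 -> MISS (open row1); precharges=8
Acc 14: bank0 row0 -> MISS (open row0); precharges=9

Answer: M M M H M M M M M M M H M M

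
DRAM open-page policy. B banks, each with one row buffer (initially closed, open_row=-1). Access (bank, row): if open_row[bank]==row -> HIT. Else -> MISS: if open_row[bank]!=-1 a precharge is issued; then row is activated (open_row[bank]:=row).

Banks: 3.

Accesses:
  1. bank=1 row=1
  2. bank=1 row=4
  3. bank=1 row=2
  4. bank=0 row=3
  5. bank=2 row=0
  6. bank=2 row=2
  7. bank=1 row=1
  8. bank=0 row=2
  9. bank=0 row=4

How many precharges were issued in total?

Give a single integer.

Acc 1: bank1 row1 -> MISS (open row1); precharges=0
Acc 2: bank1 row4 -> MISS (open row4); precharges=1
Acc 3: bank1 row2 -> MISS (open row2); precharges=2
Acc 4: bank0 row3 -> MISS (open row3); precharges=2
Acc 5: bank2 row0 -> MISS (open row0); precharges=2
Acc 6: bank2 row2 -> MISS (open row2); precharges=3
Acc 7: bank1 row1 -> MISS (open row1); precharges=4
Acc 8: bank0 row2 -> MISS (open row2); precharges=5
Acc 9: bank0 row4 -> MISS (open row4); precharges=6

Answer: 6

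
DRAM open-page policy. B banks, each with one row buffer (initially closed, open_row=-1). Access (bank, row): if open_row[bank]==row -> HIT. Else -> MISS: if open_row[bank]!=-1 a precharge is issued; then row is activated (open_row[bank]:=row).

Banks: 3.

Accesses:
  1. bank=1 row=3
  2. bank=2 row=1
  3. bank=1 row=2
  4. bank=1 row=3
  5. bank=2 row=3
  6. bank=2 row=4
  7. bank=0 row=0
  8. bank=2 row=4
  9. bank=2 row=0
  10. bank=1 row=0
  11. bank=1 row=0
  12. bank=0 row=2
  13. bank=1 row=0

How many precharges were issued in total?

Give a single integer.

Answer: 7

Derivation:
Acc 1: bank1 row3 -> MISS (open row3); precharges=0
Acc 2: bank2 row1 -> MISS (open row1); precharges=0
Acc 3: bank1 row2 -> MISS (open row2); precharges=1
Acc 4: bank1 row3 -> MISS (open row3); precharges=2
Acc 5: bank2 row3 -> MISS (open row3); precharges=3
Acc 6: bank2 row4 -> MISS (open row4); precharges=4
Acc 7: bank0 row0 -> MISS (open row0); precharges=4
Acc 8: bank2 row4 -> HIT
Acc 9: bank2 row0 -> MISS (open row0); precharges=5
Acc 10: bank1 row0 -> MISS (open row0); precharges=6
Acc 11: bank1 row0 -> HIT
Acc 12: bank0 row2 -> MISS (open row2); precharges=7
Acc 13: bank1 row0 -> HIT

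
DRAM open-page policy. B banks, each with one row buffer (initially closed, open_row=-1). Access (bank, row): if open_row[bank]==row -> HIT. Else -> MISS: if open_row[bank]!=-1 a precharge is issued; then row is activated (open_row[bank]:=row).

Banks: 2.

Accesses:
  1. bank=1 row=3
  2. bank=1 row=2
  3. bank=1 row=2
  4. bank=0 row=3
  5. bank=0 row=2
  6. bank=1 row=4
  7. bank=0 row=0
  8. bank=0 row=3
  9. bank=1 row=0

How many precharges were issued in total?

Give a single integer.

Acc 1: bank1 row3 -> MISS (open row3); precharges=0
Acc 2: bank1 row2 -> MISS (open row2); precharges=1
Acc 3: bank1 row2 -> HIT
Acc 4: bank0 row3 -> MISS (open row3); precharges=1
Acc 5: bank0 row2 -> MISS (open row2); precharges=2
Acc 6: bank1 row4 -> MISS (open row4); precharges=3
Acc 7: bank0 row0 -> MISS (open row0); precharges=4
Acc 8: bank0 row3 -> MISS (open row3); precharges=5
Acc 9: bank1 row0 -> MISS (open row0); precharges=6

Answer: 6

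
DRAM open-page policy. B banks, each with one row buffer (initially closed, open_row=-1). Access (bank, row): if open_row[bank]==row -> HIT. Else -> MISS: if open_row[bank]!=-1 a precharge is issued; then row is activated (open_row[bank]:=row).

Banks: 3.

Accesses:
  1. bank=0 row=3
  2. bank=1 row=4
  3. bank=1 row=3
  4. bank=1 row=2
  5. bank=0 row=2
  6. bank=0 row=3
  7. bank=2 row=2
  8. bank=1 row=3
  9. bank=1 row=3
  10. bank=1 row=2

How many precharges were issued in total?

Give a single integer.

Answer: 6

Derivation:
Acc 1: bank0 row3 -> MISS (open row3); precharges=0
Acc 2: bank1 row4 -> MISS (open row4); precharges=0
Acc 3: bank1 row3 -> MISS (open row3); precharges=1
Acc 4: bank1 row2 -> MISS (open row2); precharges=2
Acc 5: bank0 row2 -> MISS (open row2); precharges=3
Acc 6: bank0 row3 -> MISS (open row3); precharges=4
Acc 7: bank2 row2 -> MISS (open row2); precharges=4
Acc 8: bank1 row3 -> MISS (open row3); precharges=5
Acc 9: bank1 row3 -> HIT
Acc 10: bank1 row2 -> MISS (open row2); precharges=6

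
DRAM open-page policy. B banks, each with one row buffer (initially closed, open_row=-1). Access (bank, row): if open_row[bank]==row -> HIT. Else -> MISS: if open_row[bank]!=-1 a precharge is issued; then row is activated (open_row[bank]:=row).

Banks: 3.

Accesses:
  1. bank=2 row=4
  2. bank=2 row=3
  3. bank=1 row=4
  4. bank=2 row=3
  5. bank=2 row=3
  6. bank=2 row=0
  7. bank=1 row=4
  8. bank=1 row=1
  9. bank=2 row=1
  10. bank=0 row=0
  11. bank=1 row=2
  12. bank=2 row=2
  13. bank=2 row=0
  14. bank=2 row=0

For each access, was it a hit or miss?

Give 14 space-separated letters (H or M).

Answer: M M M H H M H M M M M M M H

Derivation:
Acc 1: bank2 row4 -> MISS (open row4); precharges=0
Acc 2: bank2 row3 -> MISS (open row3); precharges=1
Acc 3: bank1 row4 -> MISS (open row4); precharges=1
Acc 4: bank2 row3 -> HIT
Acc 5: bank2 row3 -> HIT
Acc 6: bank2 row0 -> MISS (open row0); precharges=2
Acc 7: bank1 row4 -> HIT
Acc 8: bank1 row1 -> MISS (open row1); precharges=3
Acc 9: bank2 row1 -> MISS (open row1); precharges=4
Acc 10: bank0 row0 -> MISS (open row0); precharges=4
Acc 11: bank1 row2 -> MISS (open row2); precharges=5
Acc 12: bank2 row2 -> MISS (open row2); precharges=6
Acc 13: bank2 row0 -> MISS (open row0); precharges=7
Acc 14: bank2 row0 -> HIT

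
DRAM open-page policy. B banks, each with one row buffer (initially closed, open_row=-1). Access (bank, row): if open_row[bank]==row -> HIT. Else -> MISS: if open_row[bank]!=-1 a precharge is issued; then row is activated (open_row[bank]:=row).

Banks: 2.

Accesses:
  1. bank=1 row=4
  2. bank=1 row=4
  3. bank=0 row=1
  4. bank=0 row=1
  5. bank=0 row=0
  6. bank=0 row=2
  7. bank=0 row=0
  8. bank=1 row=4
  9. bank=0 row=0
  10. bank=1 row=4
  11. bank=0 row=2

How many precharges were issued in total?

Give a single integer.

Acc 1: bank1 row4 -> MISS (open row4); precharges=0
Acc 2: bank1 row4 -> HIT
Acc 3: bank0 row1 -> MISS (open row1); precharges=0
Acc 4: bank0 row1 -> HIT
Acc 5: bank0 row0 -> MISS (open row0); precharges=1
Acc 6: bank0 row2 -> MISS (open row2); precharges=2
Acc 7: bank0 row0 -> MISS (open row0); precharges=3
Acc 8: bank1 row4 -> HIT
Acc 9: bank0 row0 -> HIT
Acc 10: bank1 row4 -> HIT
Acc 11: bank0 row2 -> MISS (open row2); precharges=4

Answer: 4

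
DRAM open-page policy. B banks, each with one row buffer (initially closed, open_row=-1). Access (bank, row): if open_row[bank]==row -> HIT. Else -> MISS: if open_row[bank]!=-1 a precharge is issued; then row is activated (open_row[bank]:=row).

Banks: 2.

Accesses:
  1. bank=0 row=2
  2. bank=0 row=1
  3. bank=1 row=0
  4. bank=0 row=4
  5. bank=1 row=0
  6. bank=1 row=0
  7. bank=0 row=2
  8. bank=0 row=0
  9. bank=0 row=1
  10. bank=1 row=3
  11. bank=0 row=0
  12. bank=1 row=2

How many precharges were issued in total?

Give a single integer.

Answer: 8

Derivation:
Acc 1: bank0 row2 -> MISS (open row2); precharges=0
Acc 2: bank0 row1 -> MISS (open row1); precharges=1
Acc 3: bank1 row0 -> MISS (open row0); precharges=1
Acc 4: bank0 row4 -> MISS (open row4); precharges=2
Acc 5: bank1 row0 -> HIT
Acc 6: bank1 row0 -> HIT
Acc 7: bank0 row2 -> MISS (open row2); precharges=3
Acc 8: bank0 row0 -> MISS (open row0); precharges=4
Acc 9: bank0 row1 -> MISS (open row1); precharges=5
Acc 10: bank1 row3 -> MISS (open row3); precharges=6
Acc 11: bank0 row0 -> MISS (open row0); precharges=7
Acc 12: bank1 row2 -> MISS (open row2); precharges=8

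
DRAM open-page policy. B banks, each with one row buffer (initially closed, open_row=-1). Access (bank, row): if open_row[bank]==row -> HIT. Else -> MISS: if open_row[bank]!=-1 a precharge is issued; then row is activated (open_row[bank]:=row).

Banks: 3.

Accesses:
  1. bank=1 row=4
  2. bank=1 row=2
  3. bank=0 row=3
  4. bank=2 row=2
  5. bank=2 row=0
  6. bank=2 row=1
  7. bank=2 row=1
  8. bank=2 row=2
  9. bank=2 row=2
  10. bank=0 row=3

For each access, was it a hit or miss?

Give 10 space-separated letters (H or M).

Answer: M M M M M M H M H H

Derivation:
Acc 1: bank1 row4 -> MISS (open row4); precharges=0
Acc 2: bank1 row2 -> MISS (open row2); precharges=1
Acc 3: bank0 row3 -> MISS (open row3); precharges=1
Acc 4: bank2 row2 -> MISS (open row2); precharges=1
Acc 5: bank2 row0 -> MISS (open row0); precharges=2
Acc 6: bank2 row1 -> MISS (open row1); precharges=3
Acc 7: bank2 row1 -> HIT
Acc 8: bank2 row2 -> MISS (open row2); precharges=4
Acc 9: bank2 row2 -> HIT
Acc 10: bank0 row3 -> HIT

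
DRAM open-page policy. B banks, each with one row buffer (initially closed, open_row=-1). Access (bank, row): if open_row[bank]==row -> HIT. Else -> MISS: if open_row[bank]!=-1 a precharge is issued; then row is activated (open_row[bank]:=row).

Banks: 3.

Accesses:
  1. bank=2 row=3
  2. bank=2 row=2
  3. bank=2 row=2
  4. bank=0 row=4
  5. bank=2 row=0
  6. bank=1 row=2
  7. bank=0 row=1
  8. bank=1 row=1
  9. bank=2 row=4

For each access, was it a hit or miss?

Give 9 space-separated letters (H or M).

Answer: M M H M M M M M M

Derivation:
Acc 1: bank2 row3 -> MISS (open row3); precharges=0
Acc 2: bank2 row2 -> MISS (open row2); precharges=1
Acc 3: bank2 row2 -> HIT
Acc 4: bank0 row4 -> MISS (open row4); precharges=1
Acc 5: bank2 row0 -> MISS (open row0); precharges=2
Acc 6: bank1 row2 -> MISS (open row2); precharges=2
Acc 7: bank0 row1 -> MISS (open row1); precharges=3
Acc 8: bank1 row1 -> MISS (open row1); precharges=4
Acc 9: bank2 row4 -> MISS (open row4); precharges=5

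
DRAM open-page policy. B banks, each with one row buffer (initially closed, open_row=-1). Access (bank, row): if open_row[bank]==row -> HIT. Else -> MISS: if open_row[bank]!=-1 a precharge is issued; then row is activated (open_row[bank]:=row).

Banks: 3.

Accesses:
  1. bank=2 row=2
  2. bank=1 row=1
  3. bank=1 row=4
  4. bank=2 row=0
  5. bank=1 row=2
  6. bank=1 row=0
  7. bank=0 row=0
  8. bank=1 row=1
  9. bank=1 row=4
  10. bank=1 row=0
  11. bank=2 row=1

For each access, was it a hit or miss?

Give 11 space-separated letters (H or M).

Answer: M M M M M M M M M M M

Derivation:
Acc 1: bank2 row2 -> MISS (open row2); precharges=0
Acc 2: bank1 row1 -> MISS (open row1); precharges=0
Acc 3: bank1 row4 -> MISS (open row4); precharges=1
Acc 4: bank2 row0 -> MISS (open row0); precharges=2
Acc 5: bank1 row2 -> MISS (open row2); precharges=3
Acc 6: bank1 row0 -> MISS (open row0); precharges=4
Acc 7: bank0 row0 -> MISS (open row0); precharges=4
Acc 8: bank1 row1 -> MISS (open row1); precharges=5
Acc 9: bank1 row4 -> MISS (open row4); precharges=6
Acc 10: bank1 row0 -> MISS (open row0); precharges=7
Acc 11: bank2 row1 -> MISS (open row1); precharges=8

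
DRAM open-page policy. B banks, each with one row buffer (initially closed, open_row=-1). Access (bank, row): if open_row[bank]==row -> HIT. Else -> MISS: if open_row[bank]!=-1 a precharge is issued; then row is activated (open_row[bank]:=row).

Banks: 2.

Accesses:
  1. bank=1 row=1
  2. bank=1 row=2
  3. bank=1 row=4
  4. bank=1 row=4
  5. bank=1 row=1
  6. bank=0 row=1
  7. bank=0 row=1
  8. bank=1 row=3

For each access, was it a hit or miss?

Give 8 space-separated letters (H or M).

Acc 1: bank1 row1 -> MISS (open row1); precharges=0
Acc 2: bank1 row2 -> MISS (open row2); precharges=1
Acc 3: bank1 row4 -> MISS (open row4); precharges=2
Acc 4: bank1 row4 -> HIT
Acc 5: bank1 row1 -> MISS (open row1); precharges=3
Acc 6: bank0 row1 -> MISS (open row1); precharges=3
Acc 7: bank0 row1 -> HIT
Acc 8: bank1 row3 -> MISS (open row3); precharges=4

Answer: M M M H M M H M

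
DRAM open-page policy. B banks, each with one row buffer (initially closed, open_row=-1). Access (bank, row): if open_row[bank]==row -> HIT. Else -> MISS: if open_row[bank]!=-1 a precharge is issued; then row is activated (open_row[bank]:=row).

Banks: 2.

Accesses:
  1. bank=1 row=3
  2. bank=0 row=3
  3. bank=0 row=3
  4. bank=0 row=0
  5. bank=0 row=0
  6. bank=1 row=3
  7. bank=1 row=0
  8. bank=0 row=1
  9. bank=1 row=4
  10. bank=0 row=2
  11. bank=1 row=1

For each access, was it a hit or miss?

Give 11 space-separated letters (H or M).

Answer: M M H M H H M M M M M

Derivation:
Acc 1: bank1 row3 -> MISS (open row3); precharges=0
Acc 2: bank0 row3 -> MISS (open row3); precharges=0
Acc 3: bank0 row3 -> HIT
Acc 4: bank0 row0 -> MISS (open row0); precharges=1
Acc 5: bank0 row0 -> HIT
Acc 6: bank1 row3 -> HIT
Acc 7: bank1 row0 -> MISS (open row0); precharges=2
Acc 8: bank0 row1 -> MISS (open row1); precharges=3
Acc 9: bank1 row4 -> MISS (open row4); precharges=4
Acc 10: bank0 row2 -> MISS (open row2); precharges=5
Acc 11: bank1 row1 -> MISS (open row1); precharges=6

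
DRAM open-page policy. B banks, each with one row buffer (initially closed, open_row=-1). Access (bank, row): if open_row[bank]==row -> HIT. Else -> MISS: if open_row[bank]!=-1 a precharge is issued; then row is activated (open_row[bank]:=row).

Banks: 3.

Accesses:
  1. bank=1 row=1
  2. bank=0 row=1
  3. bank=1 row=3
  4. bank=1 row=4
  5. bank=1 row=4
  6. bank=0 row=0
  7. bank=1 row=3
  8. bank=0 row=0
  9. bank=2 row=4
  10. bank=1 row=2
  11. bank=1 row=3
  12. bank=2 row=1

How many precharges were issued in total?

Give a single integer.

Acc 1: bank1 row1 -> MISS (open row1); precharges=0
Acc 2: bank0 row1 -> MISS (open row1); precharges=0
Acc 3: bank1 row3 -> MISS (open row3); precharges=1
Acc 4: bank1 row4 -> MISS (open row4); precharges=2
Acc 5: bank1 row4 -> HIT
Acc 6: bank0 row0 -> MISS (open row0); precharges=3
Acc 7: bank1 row3 -> MISS (open row3); precharges=4
Acc 8: bank0 row0 -> HIT
Acc 9: bank2 row4 -> MISS (open row4); precharges=4
Acc 10: bank1 row2 -> MISS (open row2); precharges=5
Acc 11: bank1 row3 -> MISS (open row3); precharges=6
Acc 12: bank2 row1 -> MISS (open row1); precharges=7

Answer: 7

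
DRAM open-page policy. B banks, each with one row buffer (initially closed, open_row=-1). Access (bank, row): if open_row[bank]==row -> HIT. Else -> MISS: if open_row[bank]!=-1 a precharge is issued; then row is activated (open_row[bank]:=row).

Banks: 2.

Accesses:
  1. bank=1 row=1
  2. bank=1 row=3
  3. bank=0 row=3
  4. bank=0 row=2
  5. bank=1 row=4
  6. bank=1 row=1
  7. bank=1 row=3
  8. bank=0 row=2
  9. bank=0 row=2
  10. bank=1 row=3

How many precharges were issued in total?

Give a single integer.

Acc 1: bank1 row1 -> MISS (open row1); precharges=0
Acc 2: bank1 row3 -> MISS (open row3); precharges=1
Acc 3: bank0 row3 -> MISS (open row3); precharges=1
Acc 4: bank0 row2 -> MISS (open row2); precharges=2
Acc 5: bank1 row4 -> MISS (open row4); precharges=3
Acc 6: bank1 row1 -> MISS (open row1); precharges=4
Acc 7: bank1 row3 -> MISS (open row3); precharges=5
Acc 8: bank0 row2 -> HIT
Acc 9: bank0 row2 -> HIT
Acc 10: bank1 row3 -> HIT

Answer: 5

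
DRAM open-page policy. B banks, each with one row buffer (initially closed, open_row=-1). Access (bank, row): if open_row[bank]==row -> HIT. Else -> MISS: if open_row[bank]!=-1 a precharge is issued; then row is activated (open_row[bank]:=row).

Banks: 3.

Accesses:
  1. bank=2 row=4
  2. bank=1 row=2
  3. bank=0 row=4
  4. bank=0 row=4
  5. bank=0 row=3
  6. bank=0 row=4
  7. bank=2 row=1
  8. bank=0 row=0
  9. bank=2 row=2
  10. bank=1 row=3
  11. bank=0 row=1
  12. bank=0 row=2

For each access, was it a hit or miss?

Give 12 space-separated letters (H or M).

Answer: M M M H M M M M M M M M

Derivation:
Acc 1: bank2 row4 -> MISS (open row4); precharges=0
Acc 2: bank1 row2 -> MISS (open row2); precharges=0
Acc 3: bank0 row4 -> MISS (open row4); precharges=0
Acc 4: bank0 row4 -> HIT
Acc 5: bank0 row3 -> MISS (open row3); precharges=1
Acc 6: bank0 row4 -> MISS (open row4); precharges=2
Acc 7: bank2 row1 -> MISS (open row1); precharges=3
Acc 8: bank0 row0 -> MISS (open row0); precharges=4
Acc 9: bank2 row2 -> MISS (open row2); precharges=5
Acc 10: bank1 row3 -> MISS (open row3); precharges=6
Acc 11: bank0 row1 -> MISS (open row1); precharges=7
Acc 12: bank0 row2 -> MISS (open row2); precharges=8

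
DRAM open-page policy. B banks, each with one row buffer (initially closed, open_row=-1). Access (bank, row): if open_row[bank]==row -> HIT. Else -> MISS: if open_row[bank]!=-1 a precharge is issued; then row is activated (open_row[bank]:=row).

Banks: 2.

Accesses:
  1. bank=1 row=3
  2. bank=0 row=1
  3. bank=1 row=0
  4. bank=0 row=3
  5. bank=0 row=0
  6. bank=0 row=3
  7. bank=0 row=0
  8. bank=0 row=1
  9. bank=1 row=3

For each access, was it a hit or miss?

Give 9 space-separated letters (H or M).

Acc 1: bank1 row3 -> MISS (open row3); precharges=0
Acc 2: bank0 row1 -> MISS (open row1); precharges=0
Acc 3: bank1 row0 -> MISS (open row0); precharges=1
Acc 4: bank0 row3 -> MISS (open row3); precharges=2
Acc 5: bank0 row0 -> MISS (open row0); precharges=3
Acc 6: bank0 row3 -> MISS (open row3); precharges=4
Acc 7: bank0 row0 -> MISS (open row0); precharges=5
Acc 8: bank0 row1 -> MISS (open row1); precharges=6
Acc 9: bank1 row3 -> MISS (open row3); precharges=7

Answer: M M M M M M M M M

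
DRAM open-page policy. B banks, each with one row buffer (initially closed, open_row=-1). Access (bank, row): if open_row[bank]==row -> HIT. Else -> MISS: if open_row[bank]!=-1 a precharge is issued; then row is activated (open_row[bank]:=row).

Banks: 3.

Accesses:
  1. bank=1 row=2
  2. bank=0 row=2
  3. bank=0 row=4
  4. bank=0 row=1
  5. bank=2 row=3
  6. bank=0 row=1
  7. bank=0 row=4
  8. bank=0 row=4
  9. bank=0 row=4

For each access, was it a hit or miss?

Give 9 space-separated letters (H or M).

Acc 1: bank1 row2 -> MISS (open row2); precharges=0
Acc 2: bank0 row2 -> MISS (open row2); precharges=0
Acc 3: bank0 row4 -> MISS (open row4); precharges=1
Acc 4: bank0 row1 -> MISS (open row1); precharges=2
Acc 5: bank2 row3 -> MISS (open row3); precharges=2
Acc 6: bank0 row1 -> HIT
Acc 7: bank0 row4 -> MISS (open row4); precharges=3
Acc 8: bank0 row4 -> HIT
Acc 9: bank0 row4 -> HIT

Answer: M M M M M H M H H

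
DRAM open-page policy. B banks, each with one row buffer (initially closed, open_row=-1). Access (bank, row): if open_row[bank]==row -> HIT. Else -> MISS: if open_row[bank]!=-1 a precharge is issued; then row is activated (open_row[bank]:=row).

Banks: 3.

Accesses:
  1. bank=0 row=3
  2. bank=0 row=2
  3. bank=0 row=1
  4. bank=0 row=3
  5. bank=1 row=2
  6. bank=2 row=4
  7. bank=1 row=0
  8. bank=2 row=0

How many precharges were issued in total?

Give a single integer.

Answer: 5

Derivation:
Acc 1: bank0 row3 -> MISS (open row3); precharges=0
Acc 2: bank0 row2 -> MISS (open row2); precharges=1
Acc 3: bank0 row1 -> MISS (open row1); precharges=2
Acc 4: bank0 row3 -> MISS (open row3); precharges=3
Acc 5: bank1 row2 -> MISS (open row2); precharges=3
Acc 6: bank2 row4 -> MISS (open row4); precharges=3
Acc 7: bank1 row0 -> MISS (open row0); precharges=4
Acc 8: bank2 row0 -> MISS (open row0); precharges=5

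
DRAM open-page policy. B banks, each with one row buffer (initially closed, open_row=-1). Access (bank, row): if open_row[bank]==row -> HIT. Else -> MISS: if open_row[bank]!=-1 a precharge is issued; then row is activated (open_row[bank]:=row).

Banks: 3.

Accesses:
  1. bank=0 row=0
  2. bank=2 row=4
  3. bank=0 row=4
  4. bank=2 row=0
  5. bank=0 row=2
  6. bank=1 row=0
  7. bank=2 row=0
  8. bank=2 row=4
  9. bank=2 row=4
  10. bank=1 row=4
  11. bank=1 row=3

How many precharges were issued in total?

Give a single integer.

Answer: 6

Derivation:
Acc 1: bank0 row0 -> MISS (open row0); precharges=0
Acc 2: bank2 row4 -> MISS (open row4); precharges=0
Acc 3: bank0 row4 -> MISS (open row4); precharges=1
Acc 4: bank2 row0 -> MISS (open row0); precharges=2
Acc 5: bank0 row2 -> MISS (open row2); precharges=3
Acc 6: bank1 row0 -> MISS (open row0); precharges=3
Acc 7: bank2 row0 -> HIT
Acc 8: bank2 row4 -> MISS (open row4); precharges=4
Acc 9: bank2 row4 -> HIT
Acc 10: bank1 row4 -> MISS (open row4); precharges=5
Acc 11: bank1 row3 -> MISS (open row3); precharges=6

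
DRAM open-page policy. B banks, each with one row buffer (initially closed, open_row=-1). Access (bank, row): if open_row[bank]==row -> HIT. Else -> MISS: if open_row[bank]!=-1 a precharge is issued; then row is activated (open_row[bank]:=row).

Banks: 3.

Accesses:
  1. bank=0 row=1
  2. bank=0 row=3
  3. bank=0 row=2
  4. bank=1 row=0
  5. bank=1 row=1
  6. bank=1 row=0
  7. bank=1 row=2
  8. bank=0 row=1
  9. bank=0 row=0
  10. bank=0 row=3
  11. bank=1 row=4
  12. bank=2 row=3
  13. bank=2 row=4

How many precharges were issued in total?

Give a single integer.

Acc 1: bank0 row1 -> MISS (open row1); precharges=0
Acc 2: bank0 row3 -> MISS (open row3); precharges=1
Acc 3: bank0 row2 -> MISS (open row2); precharges=2
Acc 4: bank1 row0 -> MISS (open row0); precharges=2
Acc 5: bank1 row1 -> MISS (open row1); precharges=3
Acc 6: bank1 row0 -> MISS (open row0); precharges=4
Acc 7: bank1 row2 -> MISS (open row2); precharges=5
Acc 8: bank0 row1 -> MISS (open row1); precharges=6
Acc 9: bank0 row0 -> MISS (open row0); precharges=7
Acc 10: bank0 row3 -> MISS (open row3); precharges=8
Acc 11: bank1 row4 -> MISS (open row4); precharges=9
Acc 12: bank2 row3 -> MISS (open row3); precharges=9
Acc 13: bank2 row4 -> MISS (open row4); precharges=10

Answer: 10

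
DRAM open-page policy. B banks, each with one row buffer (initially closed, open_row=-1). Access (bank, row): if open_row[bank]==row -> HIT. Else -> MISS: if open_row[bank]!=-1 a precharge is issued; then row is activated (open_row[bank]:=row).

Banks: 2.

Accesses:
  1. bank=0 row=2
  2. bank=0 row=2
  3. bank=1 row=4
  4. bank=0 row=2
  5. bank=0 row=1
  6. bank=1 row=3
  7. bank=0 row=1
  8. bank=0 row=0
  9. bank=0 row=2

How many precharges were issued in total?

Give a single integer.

Acc 1: bank0 row2 -> MISS (open row2); precharges=0
Acc 2: bank0 row2 -> HIT
Acc 3: bank1 row4 -> MISS (open row4); precharges=0
Acc 4: bank0 row2 -> HIT
Acc 5: bank0 row1 -> MISS (open row1); precharges=1
Acc 6: bank1 row3 -> MISS (open row3); precharges=2
Acc 7: bank0 row1 -> HIT
Acc 8: bank0 row0 -> MISS (open row0); precharges=3
Acc 9: bank0 row2 -> MISS (open row2); precharges=4

Answer: 4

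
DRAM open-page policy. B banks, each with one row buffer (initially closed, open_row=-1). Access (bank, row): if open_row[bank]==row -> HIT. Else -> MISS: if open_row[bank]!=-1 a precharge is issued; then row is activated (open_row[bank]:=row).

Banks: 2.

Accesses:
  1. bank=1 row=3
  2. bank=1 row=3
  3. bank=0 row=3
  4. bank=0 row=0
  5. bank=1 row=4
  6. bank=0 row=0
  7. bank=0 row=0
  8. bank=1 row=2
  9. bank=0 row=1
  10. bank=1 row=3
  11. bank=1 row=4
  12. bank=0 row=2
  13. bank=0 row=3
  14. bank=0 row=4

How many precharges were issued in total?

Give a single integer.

Answer: 9

Derivation:
Acc 1: bank1 row3 -> MISS (open row3); precharges=0
Acc 2: bank1 row3 -> HIT
Acc 3: bank0 row3 -> MISS (open row3); precharges=0
Acc 4: bank0 row0 -> MISS (open row0); precharges=1
Acc 5: bank1 row4 -> MISS (open row4); precharges=2
Acc 6: bank0 row0 -> HIT
Acc 7: bank0 row0 -> HIT
Acc 8: bank1 row2 -> MISS (open row2); precharges=3
Acc 9: bank0 row1 -> MISS (open row1); precharges=4
Acc 10: bank1 row3 -> MISS (open row3); precharges=5
Acc 11: bank1 row4 -> MISS (open row4); precharges=6
Acc 12: bank0 row2 -> MISS (open row2); precharges=7
Acc 13: bank0 row3 -> MISS (open row3); precharges=8
Acc 14: bank0 row4 -> MISS (open row4); precharges=9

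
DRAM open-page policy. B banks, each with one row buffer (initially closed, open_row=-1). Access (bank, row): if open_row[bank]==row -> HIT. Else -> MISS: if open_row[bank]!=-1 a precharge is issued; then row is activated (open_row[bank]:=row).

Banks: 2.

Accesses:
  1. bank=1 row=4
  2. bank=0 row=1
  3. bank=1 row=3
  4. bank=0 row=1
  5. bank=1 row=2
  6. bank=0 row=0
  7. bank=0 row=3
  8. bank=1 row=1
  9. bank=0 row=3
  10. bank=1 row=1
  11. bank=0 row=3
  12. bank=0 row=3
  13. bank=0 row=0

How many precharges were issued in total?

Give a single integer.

Acc 1: bank1 row4 -> MISS (open row4); precharges=0
Acc 2: bank0 row1 -> MISS (open row1); precharges=0
Acc 3: bank1 row3 -> MISS (open row3); precharges=1
Acc 4: bank0 row1 -> HIT
Acc 5: bank1 row2 -> MISS (open row2); precharges=2
Acc 6: bank0 row0 -> MISS (open row0); precharges=3
Acc 7: bank0 row3 -> MISS (open row3); precharges=4
Acc 8: bank1 row1 -> MISS (open row1); precharges=5
Acc 9: bank0 row3 -> HIT
Acc 10: bank1 row1 -> HIT
Acc 11: bank0 row3 -> HIT
Acc 12: bank0 row3 -> HIT
Acc 13: bank0 row0 -> MISS (open row0); precharges=6

Answer: 6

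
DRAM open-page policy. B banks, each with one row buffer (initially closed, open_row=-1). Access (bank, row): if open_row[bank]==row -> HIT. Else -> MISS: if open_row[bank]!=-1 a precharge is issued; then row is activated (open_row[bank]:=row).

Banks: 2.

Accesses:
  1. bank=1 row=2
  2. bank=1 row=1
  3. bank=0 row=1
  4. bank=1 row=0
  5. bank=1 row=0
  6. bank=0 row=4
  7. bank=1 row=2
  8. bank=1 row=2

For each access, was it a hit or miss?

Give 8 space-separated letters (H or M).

Acc 1: bank1 row2 -> MISS (open row2); precharges=0
Acc 2: bank1 row1 -> MISS (open row1); precharges=1
Acc 3: bank0 row1 -> MISS (open row1); precharges=1
Acc 4: bank1 row0 -> MISS (open row0); precharges=2
Acc 5: bank1 row0 -> HIT
Acc 6: bank0 row4 -> MISS (open row4); precharges=3
Acc 7: bank1 row2 -> MISS (open row2); precharges=4
Acc 8: bank1 row2 -> HIT

Answer: M M M M H M M H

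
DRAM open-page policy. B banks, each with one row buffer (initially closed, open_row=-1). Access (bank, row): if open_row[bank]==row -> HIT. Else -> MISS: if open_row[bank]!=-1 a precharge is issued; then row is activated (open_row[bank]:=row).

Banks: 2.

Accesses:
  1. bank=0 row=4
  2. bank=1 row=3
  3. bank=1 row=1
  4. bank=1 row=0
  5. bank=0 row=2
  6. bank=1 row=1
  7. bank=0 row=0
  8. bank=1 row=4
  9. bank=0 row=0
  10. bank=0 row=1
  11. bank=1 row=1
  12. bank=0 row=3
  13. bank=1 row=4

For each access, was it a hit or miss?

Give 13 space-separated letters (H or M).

Answer: M M M M M M M M H M M M M

Derivation:
Acc 1: bank0 row4 -> MISS (open row4); precharges=0
Acc 2: bank1 row3 -> MISS (open row3); precharges=0
Acc 3: bank1 row1 -> MISS (open row1); precharges=1
Acc 4: bank1 row0 -> MISS (open row0); precharges=2
Acc 5: bank0 row2 -> MISS (open row2); precharges=3
Acc 6: bank1 row1 -> MISS (open row1); precharges=4
Acc 7: bank0 row0 -> MISS (open row0); precharges=5
Acc 8: bank1 row4 -> MISS (open row4); precharges=6
Acc 9: bank0 row0 -> HIT
Acc 10: bank0 row1 -> MISS (open row1); precharges=7
Acc 11: bank1 row1 -> MISS (open row1); precharges=8
Acc 12: bank0 row3 -> MISS (open row3); precharges=9
Acc 13: bank1 row4 -> MISS (open row4); precharges=10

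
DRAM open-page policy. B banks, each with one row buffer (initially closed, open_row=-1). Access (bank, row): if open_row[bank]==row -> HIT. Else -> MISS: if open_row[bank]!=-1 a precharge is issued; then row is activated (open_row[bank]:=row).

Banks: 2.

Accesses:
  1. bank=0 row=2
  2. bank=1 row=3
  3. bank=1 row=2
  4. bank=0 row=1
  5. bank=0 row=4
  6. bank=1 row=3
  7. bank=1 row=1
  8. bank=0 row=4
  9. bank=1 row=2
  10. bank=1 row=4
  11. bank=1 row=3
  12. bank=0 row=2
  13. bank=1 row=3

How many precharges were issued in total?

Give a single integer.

Acc 1: bank0 row2 -> MISS (open row2); precharges=0
Acc 2: bank1 row3 -> MISS (open row3); precharges=0
Acc 3: bank1 row2 -> MISS (open row2); precharges=1
Acc 4: bank0 row1 -> MISS (open row1); precharges=2
Acc 5: bank0 row4 -> MISS (open row4); precharges=3
Acc 6: bank1 row3 -> MISS (open row3); precharges=4
Acc 7: bank1 row1 -> MISS (open row1); precharges=5
Acc 8: bank0 row4 -> HIT
Acc 9: bank1 row2 -> MISS (open row2); precharges=6
Acc 10: bank1 row4 -> MISS (open row4); precharges=7
Acc 11: bank1 row3 -> MISS (open row3); precharges=8
Acc 12: bank0 row2 -> MISS (open row2); precharges=9
Acc 13: bank1 row3 -> HIT

Answer: 9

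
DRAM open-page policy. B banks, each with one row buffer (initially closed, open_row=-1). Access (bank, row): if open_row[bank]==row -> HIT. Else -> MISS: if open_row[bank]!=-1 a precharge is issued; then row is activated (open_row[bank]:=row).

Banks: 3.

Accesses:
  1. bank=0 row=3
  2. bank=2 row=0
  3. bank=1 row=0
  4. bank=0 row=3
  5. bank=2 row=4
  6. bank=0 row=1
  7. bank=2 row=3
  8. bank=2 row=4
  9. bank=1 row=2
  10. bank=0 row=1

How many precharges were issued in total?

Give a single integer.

Answer: 5

Derivation:
Acc 1: bank0 row3 -> MISS (open row3); precharges=0
Acc 2: bank2 row0 -> MISS (open row0); precharges=0
Acc 3: bank1 row0 -> MISS (open row0); precharges=0
Acc 4: bank0 row3 -> HIT
Acc 5: bank2 row4 -> MISS (open row4); precharges=1
Acc 6: bank0 row1 -> MISS (open row1); precharges=2
Acc 7: bank2 row3 -> MISS (open row3); precharges=3
Acc 8: bank2 row4 -> MISS (open row4); precharges=4
Acc 9: bank1 row2 -> MISS (open row2); precharges=5
Acc 10: bank0 row1 -> HIT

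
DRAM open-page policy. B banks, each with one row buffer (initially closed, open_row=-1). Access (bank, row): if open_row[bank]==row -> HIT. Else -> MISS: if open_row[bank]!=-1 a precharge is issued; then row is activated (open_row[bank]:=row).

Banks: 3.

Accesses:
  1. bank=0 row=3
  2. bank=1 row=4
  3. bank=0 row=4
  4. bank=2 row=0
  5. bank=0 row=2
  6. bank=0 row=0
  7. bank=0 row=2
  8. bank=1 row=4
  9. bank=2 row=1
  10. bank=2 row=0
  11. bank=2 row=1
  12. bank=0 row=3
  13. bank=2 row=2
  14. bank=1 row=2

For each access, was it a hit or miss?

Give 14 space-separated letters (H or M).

Answer: M M M M M M M H M M M M M M

Derivation:
Acc 1: bank0 row3 -> MISS (open row3); precharges=0
Acc 2: bank1 row4 -> MISS (open row4); precharges=0
Acc 3: bank0 row4 -> MISS (open row4); precharges=1
Acc 4: bank2 row0 -> MISS (open row0); precharges=1
Acc 5: bank0 row2 -> MISS (open row2); precharges=2
Acc 6: bank0 row0 -> MISS (open row0); precharges=3
Acc 7: bank0 row2 -> MISS (open row2); precharges=4
Acc 8: bank1 row4 -> HIT
Acc 9: bank2 row1 -> MISS (open row1); precharges=5
Acc 10: bank2 row0 -> MISS (open row0); precharges=6
Acc 11: bank2 row1 -> MISS (open row1); precharges=7
Acc 12: bank0 row3 -> MISS (open row3); precharges=8
Acc 13: bank2 row2 -> MISS (open row2); precharges=9
Acc 14: bank1 row2 -> MISS (open row2); precharges=10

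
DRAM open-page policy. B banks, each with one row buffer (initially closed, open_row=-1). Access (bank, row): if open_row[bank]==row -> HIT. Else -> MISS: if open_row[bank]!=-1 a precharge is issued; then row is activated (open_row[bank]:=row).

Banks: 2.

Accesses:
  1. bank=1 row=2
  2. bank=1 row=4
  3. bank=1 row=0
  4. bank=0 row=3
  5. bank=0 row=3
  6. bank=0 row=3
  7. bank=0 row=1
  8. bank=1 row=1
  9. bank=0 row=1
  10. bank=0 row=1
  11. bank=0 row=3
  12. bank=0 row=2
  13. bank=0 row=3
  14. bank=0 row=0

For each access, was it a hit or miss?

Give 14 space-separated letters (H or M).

Acc 1: bank1 row2 -> MISS (open row2); precharges=0
Acc 2: bank1 row4 -> MISS (open row4); precharges=1
Acc 3: bank1 row0 -> MISS (open row0); precharges=2
Acc 4: bank0 row3 -> MISS (open row3); precharges=2
Acc 5: bank0 row3 -> HIT
Acc 6: bank0 row3 -> HIT
Acc 7: bank0 row1 -> MISS (open row1); precharges=3
Acc 8: bank1 row1 -> MISS (open row1); precharges=4
Acc 9: bank0 row1 -> HIT
Acc 10: bank0 row1 -> HIT
Acc 11: bank0 row3 -> MISS (open row3); precharges=5
Acc 12: bank0 row2 -> MISS (open row2); precharges=6
Acc 13: bank0 row3 -> MISS (open row3); precharges=7
Acc 14: bank0 row0 -> MISS (open row0); precharges=8

Answer: M M M M H H M M H H M M M M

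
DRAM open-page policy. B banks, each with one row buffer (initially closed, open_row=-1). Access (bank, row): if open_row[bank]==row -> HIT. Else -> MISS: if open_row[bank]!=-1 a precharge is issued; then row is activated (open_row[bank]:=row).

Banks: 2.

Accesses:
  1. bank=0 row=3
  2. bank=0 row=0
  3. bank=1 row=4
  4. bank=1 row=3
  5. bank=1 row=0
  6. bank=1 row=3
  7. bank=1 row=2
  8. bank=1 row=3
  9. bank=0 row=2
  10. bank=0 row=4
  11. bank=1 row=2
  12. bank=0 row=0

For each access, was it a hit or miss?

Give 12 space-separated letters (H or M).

Answer: M M M M M M M M M M M M

Derivation:
Acc 1: bank0 row3 -> MISS (open row3); precharges=0
Acc 2: bank0 row0 -> MISS (open row0); precharges=1
Acc 3: bank1 row4 -> MISS (open row4); precharges=1
Acc 4: bank1 row3 -> MISS (open row3); precharges=2
Acc 5: bank1 row0 -> MISS (open row0); precharges=3
Acc 6: bank1 row3 -> MISS (open row3); precharges=4
Acc 7: bank1 row2 -> MISS (open row2); precharges=5
Acc 8: bank1 row3 -> MISS (open row3); precharges=6
Acc 9: bank0 row2 -> MISS (open row2); precharges=7
Acc 10: bank0 row4 -> MISS (open row4); precharges=8
Acc 11: bank1 row2 -> MISS (open row2); precharges=9
Acc 12: bank0 row0 -> MISS (open row0); precharges=10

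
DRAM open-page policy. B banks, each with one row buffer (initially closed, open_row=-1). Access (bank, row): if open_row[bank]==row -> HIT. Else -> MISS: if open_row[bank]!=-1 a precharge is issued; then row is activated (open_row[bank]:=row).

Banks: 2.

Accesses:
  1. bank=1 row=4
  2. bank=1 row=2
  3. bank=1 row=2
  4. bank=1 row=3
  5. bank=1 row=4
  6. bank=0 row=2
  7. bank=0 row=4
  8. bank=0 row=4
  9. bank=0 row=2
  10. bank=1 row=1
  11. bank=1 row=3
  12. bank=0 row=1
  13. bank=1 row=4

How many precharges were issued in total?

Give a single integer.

Answer: 9

Derivation:
Acc 1: bank1 row4 -> MISS (open row4); precharges=0
Acc 2: bank1 row2 -> MISS (open row2); precharges=1
Acc 3: bank1 row2 -> HIT
Acc 4: bank1 row3 -> MISS (open row3); precharges=2
Acc 5: bank1 row4 -> MISS (open row4); precharges=3
Acc 6: bank0 row2 -> MISS (open row2); precharges=3
Acc 7: bank0 row4 -> MISS (open row4); precharges=4
Acc 8: bank0 row4 -> HIT
Acc 9: bank0 row2 -> MISS (open row2); precharges=5
Acc 10: bank1 row1 -> MISS (open row1); precharges=6
Acc 11: bank1 row3 -> MISS (open row3); precharges=7
Acc 12: bank0 row1 -> MISS (open row1); precharges=8
Acc 13: bank1 row4 -> MISS (open row4); precharges=9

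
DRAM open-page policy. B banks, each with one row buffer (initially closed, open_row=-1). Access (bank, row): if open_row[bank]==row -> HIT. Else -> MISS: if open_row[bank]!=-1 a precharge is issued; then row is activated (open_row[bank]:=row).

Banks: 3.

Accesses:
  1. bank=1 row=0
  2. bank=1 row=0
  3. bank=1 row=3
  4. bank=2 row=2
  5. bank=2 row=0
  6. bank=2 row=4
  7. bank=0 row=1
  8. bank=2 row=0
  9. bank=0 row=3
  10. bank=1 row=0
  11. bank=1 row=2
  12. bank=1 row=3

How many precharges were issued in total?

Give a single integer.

Acc 1: bank1 row0 -> MISS (open row0); precharges=0
Acc 2: bank1 row0 -> HIT
Acc 3: bank1 row3 -> MISS (open row3); precharges=1
Acc 4: bank2 row2 -> MISS (open row2); precharges=1
Acc 5: bank2 row0 -> MISS (open row0); precharges=2
Acc 6: bank2 row4 -> MISS (open row4); precharges=3
Acc 7: bank0 row1 -> MISS (open row1); precharges=3
Acc 8: bank2 row0 -> MISS (open row0); precharges=4
Acc 9: bank0 row3 -> MISS (open row3); precharges=5
Acc 10: bank1 row0 -> MISS (open row0); precharges=6
Acc 11: bank1 row2 -> MISS (open row2); precharges=7
Acc 12: bank1 row3 -> MISS (open row3); precharges=8

Answer: 8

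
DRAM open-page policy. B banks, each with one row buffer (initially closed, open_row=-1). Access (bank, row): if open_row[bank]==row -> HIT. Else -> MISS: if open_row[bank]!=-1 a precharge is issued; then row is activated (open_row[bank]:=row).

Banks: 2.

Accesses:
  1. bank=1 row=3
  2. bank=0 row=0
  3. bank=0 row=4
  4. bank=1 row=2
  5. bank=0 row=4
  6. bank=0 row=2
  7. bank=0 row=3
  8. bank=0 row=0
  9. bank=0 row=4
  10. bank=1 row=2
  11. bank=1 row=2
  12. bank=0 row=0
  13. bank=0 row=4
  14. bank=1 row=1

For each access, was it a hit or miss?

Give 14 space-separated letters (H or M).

Acc 1: bank1 row3 -> MISS (open row3); precharges=0
Acc 2: bank0 row0 -> MISS (open row0); precharges=0
Acc 3: bank0 row4 -> MISS (open row4); precharges=1
Acc 4: bank1 row2 -> MISS (open row2); precharges=2
Acc 5: bank0 row4 -> HIT
Acc 6: bank0 row2 -> MISS (open row2); precharges=3
Acc 7: bank0 row3 -> MISS (open row3); precharges=4
Acc 8: bank0 row0 -> MISS (open row0); precharges=5
Acc 9: bank0 row4 -> MISS (open row4); precharges=6
Acc 10: bank1 row2 -> HIT
Acc 11: bank1 row2 -> HIT
Acc 12: bank0 row0 -> MISS (open row0); precharges=7
Acc 13: bank0 row4 -> MISS (open row4); precharges=8
Acc 14: bank1 row1 -> MISS (open row1); precharges=9

Answer: M M M M H M M M M H H M M M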